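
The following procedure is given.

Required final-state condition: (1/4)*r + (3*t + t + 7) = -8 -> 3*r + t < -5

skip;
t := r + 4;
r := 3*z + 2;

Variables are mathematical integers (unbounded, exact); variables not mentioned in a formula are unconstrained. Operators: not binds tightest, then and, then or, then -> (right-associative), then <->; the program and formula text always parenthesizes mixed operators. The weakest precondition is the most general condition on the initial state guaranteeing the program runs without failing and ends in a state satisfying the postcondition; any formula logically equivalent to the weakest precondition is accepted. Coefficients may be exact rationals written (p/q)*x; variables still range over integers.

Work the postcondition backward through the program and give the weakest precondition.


Working backward. After the program, the postcondition (1/4)*r + (3*t + t + 7) = -8 -> 3*r + t < -5 must hold; in canonical form it is (1/4)*r + 4*t = -15 -> 3*r + t < -5.
Before r := 3*z + 2: 4*t + (3/4)*z = -31/2 -> t + 9*z < -11
Before t := r + 4: 4*r + (3/4)*z = -63/2 -> r + 9*z < -15
Before skip: 4*r + (3/4)*z = -63/2 -> r + 9*z < -15
Answer: WP = 4*r + (3/4)*z = -63/2 -> r + 9*z < -15


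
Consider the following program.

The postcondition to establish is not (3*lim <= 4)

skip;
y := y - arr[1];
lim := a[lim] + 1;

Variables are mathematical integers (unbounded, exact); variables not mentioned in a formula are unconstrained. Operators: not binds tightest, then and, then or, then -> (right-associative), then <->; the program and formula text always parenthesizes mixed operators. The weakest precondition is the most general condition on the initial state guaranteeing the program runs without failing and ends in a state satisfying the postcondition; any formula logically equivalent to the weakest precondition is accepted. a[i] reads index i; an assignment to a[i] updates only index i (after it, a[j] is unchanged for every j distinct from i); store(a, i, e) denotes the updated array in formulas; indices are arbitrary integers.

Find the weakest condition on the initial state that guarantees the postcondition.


Working backward. After the program, not (3*lim <= 4) must hold.
Before lim := a[lim] + 1: not (3*a[lim] <= 1)
Before y := y - arr[1]: not (3*a[lim] <= 1)
Before skip: not (3*a[lim] <= 1)
Answer: WP = not (3*a[lim] <= 1)


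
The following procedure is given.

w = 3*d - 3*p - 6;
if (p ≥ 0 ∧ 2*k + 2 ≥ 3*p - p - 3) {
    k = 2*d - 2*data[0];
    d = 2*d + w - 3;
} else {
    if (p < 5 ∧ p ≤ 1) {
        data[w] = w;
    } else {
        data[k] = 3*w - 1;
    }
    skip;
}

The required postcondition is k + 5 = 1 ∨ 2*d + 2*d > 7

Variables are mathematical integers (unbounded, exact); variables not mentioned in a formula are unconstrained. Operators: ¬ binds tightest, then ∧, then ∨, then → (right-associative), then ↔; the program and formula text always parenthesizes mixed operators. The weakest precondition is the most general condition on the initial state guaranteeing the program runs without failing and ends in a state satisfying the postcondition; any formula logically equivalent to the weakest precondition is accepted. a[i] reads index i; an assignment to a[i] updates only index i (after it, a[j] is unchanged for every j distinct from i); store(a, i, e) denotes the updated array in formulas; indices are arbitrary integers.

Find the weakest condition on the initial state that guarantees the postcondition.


Working backward. After the program, the postcondition k + 5 = 1 ∨ 2*d + 2*d > 7 must hold; in canonical form it is k = -4 ∨ 4*d > 7.
Then branch requires 2*d = 2*data[0] - 4 ∨ 8*d + 4*w > 19; else branch requires ((p < 5 ∧ p ≤ 1) → (k = -4 ∨ 4*d > 7)) ∧ ((¬(p < 5 ∧ p ≤ 1)) → (k = -4 ∨ 4*d > 7)).
Before the if: ((p ≥ 0 ∧ 2*k ≥ 2*p - 5) → (2*d = 2*data[0] - 4 ∨ 8*d + 4*w > 19)) ∧ ((¬(p ≥ 0 ∧ 2*k ≥ 2*p - 5)) → (((p < 5 ∧ p ≤ 1) → (k = -4 ∨ 4*d > 7)) ∧ ((¬(p < 5 ∧ p ≤ 1)) → (k = -4 ∨ 4*d > 7))))
Before w := 3*d - 3*p - 6: ((p ≥ 0 ∧ 2*k ≥ 2*p - 5) → (2*d = 2*data[0] - 4 ∨ 20*d > 12*p + 43)) ∧ ((¬(p ≥ 0 ∧ 2*k ≥ 2*p - 5)) → (((p < 5 ∧ p ≤ 1) → (k = -4 ∨ 4*d > 7)) ∧ ((¬(p < 5 ∧ p ≤ 1)) → (k = -4 ∨ 4*d > 7))))
Answer: WP = ((p ≥ 0 ∧ 2*k ≥ 2*p - 5) → (2*d = 2*data[0] - 4 ∨ 20*d > 12*p + 43)) ∧ ((¬(p ≥ 0 ∧ 2*k ≥ 2*p - 5)) → (((p < 5 ∧ p ≤ 1) → (k = -4 ∨ 4*d > 7)) ∧ ((¬(p < 5 ∧ p ≤ 1)) → (k = -4 ∨ 4*d > 7))))


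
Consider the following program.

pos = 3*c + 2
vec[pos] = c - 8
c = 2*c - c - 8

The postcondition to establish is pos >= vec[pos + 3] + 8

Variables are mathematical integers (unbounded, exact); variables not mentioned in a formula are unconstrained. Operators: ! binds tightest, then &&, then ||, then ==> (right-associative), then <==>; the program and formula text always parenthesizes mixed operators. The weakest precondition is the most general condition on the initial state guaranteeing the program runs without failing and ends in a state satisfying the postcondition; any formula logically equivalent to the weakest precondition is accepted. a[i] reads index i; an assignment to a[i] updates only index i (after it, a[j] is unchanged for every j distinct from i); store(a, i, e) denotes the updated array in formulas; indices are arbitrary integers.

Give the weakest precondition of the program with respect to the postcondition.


Working backward. After the program, pos >= vec[pos + 3] + 8 must hold.
Before c := 2*c - c - 8: pos >= vec[pos + 3] + 8
Before vec[pos] := c - 8: pos >= store(vec, pos, c - 8)[pos + 3] + 8
Before pos := 3*c + 2: 3*c >= store(vec, 3*c + 2, c - 8)[3*c + 5] + 6
Answer: WP = 3*c >= store(vec, 3*c + 2, c - 8)[3*c + 5] + 6


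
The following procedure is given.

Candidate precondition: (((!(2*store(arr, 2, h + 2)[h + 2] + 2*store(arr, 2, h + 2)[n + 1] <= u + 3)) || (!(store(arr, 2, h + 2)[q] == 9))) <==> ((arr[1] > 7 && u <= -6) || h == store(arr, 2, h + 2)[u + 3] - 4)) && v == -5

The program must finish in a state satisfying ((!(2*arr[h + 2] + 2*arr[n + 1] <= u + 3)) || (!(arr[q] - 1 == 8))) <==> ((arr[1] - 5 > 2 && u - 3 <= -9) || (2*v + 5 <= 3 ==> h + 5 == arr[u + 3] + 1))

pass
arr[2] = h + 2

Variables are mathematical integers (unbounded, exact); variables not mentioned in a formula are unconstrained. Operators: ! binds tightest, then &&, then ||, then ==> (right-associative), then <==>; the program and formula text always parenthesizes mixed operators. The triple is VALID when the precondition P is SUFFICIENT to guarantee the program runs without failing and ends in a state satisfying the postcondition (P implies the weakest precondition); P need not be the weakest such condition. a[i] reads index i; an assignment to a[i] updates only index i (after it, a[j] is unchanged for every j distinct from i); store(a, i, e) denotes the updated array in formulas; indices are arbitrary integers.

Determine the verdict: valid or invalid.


Working backward. After the program, the postcondition ((!(2*arr[h + 2] + 2*arr[n + 1] <= u + 3)) || (!(arr[q] - 1 == 8))) <==> ((arr[1] - 5 > 2 && u - 3 <= -9) || (2*v + 5 <= 3 ==> h + 5 == arr[u + 3] + 1)) must hold; in canonical form it is ((!(2*arr[h + 2] + 2*arr[n + 1] <= u + 3)) || (!(arr[q] == 9))) <==> ((arr[1] > 7 && u <= -6) || (2*v <= -2 ==> h == arr[u + 3] - 4)).
Before arr[2] := h + 2: ((!(2*store(arr, 2, h + 2)[h + 2] + 2*store(arr, 2, h + 2)[n + 1] <= u + 3)) || (!(store(arr, 2, h + 2)[q] == 9))) <==> ((arr[1] > 7 && u <= -6) || (2*v <= -2 ==> h == store(arr, 2, h + 2)[u + 3] - 4))
Before skip: ((!(2*store(arr, 2, h + 2)[h + 2] + 2*store(arr, 2, h + 2)[n + 1] <= u + 3)) || (!(store(arr, 2, h + 2)[q] == 9))) <==> ((arr[1] > 7 && u <= -6) || (2*v <= -2 ==> h == store(arr, 2, h + 2)[u + 3] - 4))
The weakest precondition is ((!(2*store(arr, 2, h + 2)[h + 2] + 2*store(arr, 2, h + 2)[n + 1] <= u + 3)) || (!(store(arr, 2, h + 2)[q] == 9))) <==> ((arr[1] > 7 && u <= -6) || (2*v <= -2 ==> h == store(arr, 2, h + 2)[u + 3] - 4)).
Check whether (((!(2*store(arr, 2, h + 2)[h + 2] + 2*store(arr, 2, h + 2)[n + 1] <= u + 3)) || (!(store(arr, 2, h + 2)[q] == 9))) <==> ((arr[1] > 7 && u <= -6) || h == store(arr, 2, h + 2)[u + 3] - 4)) && v == -5 implies it.
Every state satisfying the precondition satisfies the weakest precondition: the implication holds.
Answer: valid


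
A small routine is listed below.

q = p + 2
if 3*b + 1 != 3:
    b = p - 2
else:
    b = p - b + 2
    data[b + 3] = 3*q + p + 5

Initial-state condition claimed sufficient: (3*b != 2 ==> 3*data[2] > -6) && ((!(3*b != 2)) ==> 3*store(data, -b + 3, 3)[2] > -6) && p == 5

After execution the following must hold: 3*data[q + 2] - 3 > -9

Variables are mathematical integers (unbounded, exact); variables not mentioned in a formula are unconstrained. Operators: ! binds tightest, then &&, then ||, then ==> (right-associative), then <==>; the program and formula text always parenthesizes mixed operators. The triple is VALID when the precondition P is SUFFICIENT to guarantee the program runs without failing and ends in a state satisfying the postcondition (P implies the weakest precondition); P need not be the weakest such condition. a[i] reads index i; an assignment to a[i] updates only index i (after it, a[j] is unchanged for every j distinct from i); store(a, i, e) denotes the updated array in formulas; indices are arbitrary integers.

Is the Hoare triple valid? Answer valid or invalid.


Working backward. After the program, the postcondition 3*data[q + 2] - 3 > -9 must hold; in canonical form it is 3*data[q + 2] > -6.
Then branch requires 3*data[q + 2] > -6; else branch requires 3*store(data, -b + p + 5, p + 3*q + 5)[q + 2] > -6.
Before the if: (3*b != 2 ==> 3*data[q + 2] > -6) && ((!(3*b != 2)) ==> 3*store(data, -b + p + 5, p + 3*q + 5)[q + 2] > -6)
Before q := p + 2: (3*b != 2 ==> 3*data[p + 4] > -6) && ((!(3*b != 2)) ==> 3*store(data, -b + p + 5, 4*p + 11)[p + 4] > -6)
The weakest precondition is (3*b != 2 ==> 3*data[p + 4] > -6) && ((!(3*b != 2)) ==> 3*store(data, -b + p + 5, 4*p + 11)[p + 4] > -6).
Check whether (3*b != 2 ==> 3*data[2] > -6) && ((!(3*b != 2)) ==> 3*store(data, -b + 3, 3)[2] > -6) && p == 5 implies it.
Countermodel: at the initial state b = 0, data = {[2] = 0, [3] = -2, [9] = -2, [10] = -2, elsewhere -2}, p = 5, the precondition holds but the weakest precondition fails.
Answer: invalid


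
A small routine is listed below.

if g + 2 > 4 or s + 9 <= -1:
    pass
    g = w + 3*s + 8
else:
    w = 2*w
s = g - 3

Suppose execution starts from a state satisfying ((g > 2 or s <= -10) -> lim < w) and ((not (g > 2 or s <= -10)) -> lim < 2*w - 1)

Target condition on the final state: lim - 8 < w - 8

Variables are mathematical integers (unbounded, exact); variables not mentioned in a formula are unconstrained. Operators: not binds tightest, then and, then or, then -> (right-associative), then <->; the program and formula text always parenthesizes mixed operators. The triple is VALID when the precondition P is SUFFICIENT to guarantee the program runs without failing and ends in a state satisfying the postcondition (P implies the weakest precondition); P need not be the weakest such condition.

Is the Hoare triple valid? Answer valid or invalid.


Working backward. After the program, the postcondition lim - 8 < w - 8 must hold; in canonical form it is lim < w.
Before s := g - 3: lim < w
Then branch requires lim < w; else branch requires lim < 2*w.
Before the if: ((g > 2 or s <= -10) -> lim < w) and ((not (g > 2 or s <= -10)) -> lim < 2*w)
The weakest precondition is ((g > 2 or s <= -10) -> lim < w) and ((not (g > 2 or s <= -10)) -> lim < 2*w).
Check whether ((g > 2 or s <= -10) -> lim < w) and ((not (g > 2 or s <= -10)) -> lim < 2*w - 1) implies it.
Every state satisfying the precondition satisfies the weakest precondition: the implication holds.
Answer: valid


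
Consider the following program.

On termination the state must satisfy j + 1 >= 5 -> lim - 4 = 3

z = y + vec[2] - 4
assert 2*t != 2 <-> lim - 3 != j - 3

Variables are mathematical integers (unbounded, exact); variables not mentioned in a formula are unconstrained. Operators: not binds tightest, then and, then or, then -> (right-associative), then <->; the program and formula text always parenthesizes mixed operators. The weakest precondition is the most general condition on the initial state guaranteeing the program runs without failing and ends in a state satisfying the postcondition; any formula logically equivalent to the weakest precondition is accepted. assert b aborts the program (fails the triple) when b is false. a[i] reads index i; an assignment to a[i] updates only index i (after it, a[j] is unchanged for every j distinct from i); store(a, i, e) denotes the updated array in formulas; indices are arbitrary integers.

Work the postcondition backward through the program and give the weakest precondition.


Working backward. After the program, the postcondition j + 1 >= 5 -> lim - 4 = 3 must hold; in canonical form it is j >= 4 -> lim = 7.
Before assert 2*t != 2 <-> lim - 3 != j - 3: (2*t != 2 <-> lim != j) and (j >= 4 -> lim = 7)
Before z := y + vec[2] - 4: (2*t != 2 <-> lim != j) and (j >= 4 -> lim = 7)
Answer: WP = (2*t != 2 <-> lim != j) and (j >= 4 -> lim = 7)


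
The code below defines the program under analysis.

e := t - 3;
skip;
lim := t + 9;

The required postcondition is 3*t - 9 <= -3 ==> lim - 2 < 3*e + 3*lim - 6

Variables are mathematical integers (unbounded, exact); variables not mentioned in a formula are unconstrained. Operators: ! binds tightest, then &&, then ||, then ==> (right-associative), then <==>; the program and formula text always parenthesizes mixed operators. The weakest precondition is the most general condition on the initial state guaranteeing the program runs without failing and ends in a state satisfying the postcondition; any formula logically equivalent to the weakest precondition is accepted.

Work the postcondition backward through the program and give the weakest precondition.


Working backward. After the program, the postcondition 3*t - 9 <= -3 ==> lim - 2 < 3*e + 3*lim - 6 must hold; in canonical form it is 3*t <= 6 ==> 3*e + 2*lim > 4.
Before lim := t + 9: 3*t <= 6 ==> 3*e + 2*t > -14
Before skip: 3*t <= 6 ==> 3*e + 2*t > -14
Before e := t - 3: 3*t <= 6 ==> 5*t > -5
Answer: WP = 3*t <= 6 ==> 5*t > -5


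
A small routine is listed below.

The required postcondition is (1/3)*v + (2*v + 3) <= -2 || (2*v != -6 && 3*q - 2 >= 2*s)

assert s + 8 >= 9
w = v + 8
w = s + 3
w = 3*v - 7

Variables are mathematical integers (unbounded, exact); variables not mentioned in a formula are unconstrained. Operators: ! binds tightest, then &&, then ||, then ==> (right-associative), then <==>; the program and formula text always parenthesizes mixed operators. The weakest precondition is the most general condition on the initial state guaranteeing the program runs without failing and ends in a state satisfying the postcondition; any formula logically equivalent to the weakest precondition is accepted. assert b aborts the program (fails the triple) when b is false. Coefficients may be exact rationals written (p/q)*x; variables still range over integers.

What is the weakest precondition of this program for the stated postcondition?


Working backward. After the program, the postcondition (1/3)*v + (2*v + 3) <= -2 || (2*v != -6 && 3*q - 2 >= 2*s) must hold; in canonical form it is (7/3)*v <= -5 || (2*v != -6 && 3*q >= 2*s + 2).
Before w := 3*v - 7: (7/3)*v <= -5 || (2*v != -6 && 3*q >= 2*s + 2)
Before w := s + 3: (7/3)*v <= -5 || (2*v != -6 && 3*q >= 2*s + 2)
Before w := v + 8: (7/3)*v <= -5 || (2*v != -6 && 3*q >= 2*s + 2)
Before assert s + 8 >= 9: s >= 1 && ((7/3)*v <= -5 || (2*v != -6 && 3*q >= 2*s + 2))
Answer: WP = s >= 1 && ((7/3)*v <= -5 || (2*v != -6 && 3*q >= 2*s + 2))


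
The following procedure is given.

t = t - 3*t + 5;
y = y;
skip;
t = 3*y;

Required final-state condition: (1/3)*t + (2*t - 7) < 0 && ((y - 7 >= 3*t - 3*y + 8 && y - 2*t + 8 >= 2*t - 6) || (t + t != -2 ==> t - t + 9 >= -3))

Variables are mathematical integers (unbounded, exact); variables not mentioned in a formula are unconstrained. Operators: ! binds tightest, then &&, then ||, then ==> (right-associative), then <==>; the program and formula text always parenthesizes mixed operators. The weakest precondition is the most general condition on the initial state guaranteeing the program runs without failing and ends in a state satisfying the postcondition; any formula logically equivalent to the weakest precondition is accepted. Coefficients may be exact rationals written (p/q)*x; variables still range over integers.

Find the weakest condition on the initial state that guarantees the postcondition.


Working backward. After the program, the postcondition (1/3)*t + (2*t - 7) < 0 && ((y - 7 >= 3*t - 3*y + 8 && y - 2*t + 8 >= 2*t - 6) || (t + t != -2 ==> t - t + 9 >= -3)) must hold; in canonical form it is (7/3)*t < 7.
Before t := 3*y: 7*y < 7
Before skip: 7*y < 7
Before y := y: 7*y < 7
Before t := t - 3*t + 5: 7*y < 7
Answer: WP = 7*y < 7


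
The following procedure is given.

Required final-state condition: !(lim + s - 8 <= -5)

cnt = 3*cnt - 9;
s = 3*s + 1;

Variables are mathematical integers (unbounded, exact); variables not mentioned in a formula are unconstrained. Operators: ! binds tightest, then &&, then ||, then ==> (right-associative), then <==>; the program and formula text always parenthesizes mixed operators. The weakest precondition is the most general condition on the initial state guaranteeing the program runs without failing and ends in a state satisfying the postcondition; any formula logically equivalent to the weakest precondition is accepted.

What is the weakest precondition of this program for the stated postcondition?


Working backward. After the program, the postcondition !(lim + s - 8 <= -5) must hold; in canonical form it is !(lim + s <= 3).
Before s := 3*s + 1: !(lim + 3*s <= 2)
Before cnt := 3*cnt - 9: !(lim + 3*s <= 2)
Answer: WP = !(lim + 3*s <= 2)


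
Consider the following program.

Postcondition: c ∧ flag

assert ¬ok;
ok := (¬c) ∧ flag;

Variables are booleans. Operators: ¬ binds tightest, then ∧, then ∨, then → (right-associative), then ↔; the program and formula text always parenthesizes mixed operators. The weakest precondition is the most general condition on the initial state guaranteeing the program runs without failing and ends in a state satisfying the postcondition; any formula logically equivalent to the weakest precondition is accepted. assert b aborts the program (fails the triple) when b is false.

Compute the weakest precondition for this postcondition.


Working backward. After the program, c ∧ flag must hold.
Before ok := (¬c) ∧ flag: c ∧ flag
Before assert ¬ok: (¬ok) ∧ c ∧ flag
Answer: WP = (¬ok) ∧ c ∧ flag


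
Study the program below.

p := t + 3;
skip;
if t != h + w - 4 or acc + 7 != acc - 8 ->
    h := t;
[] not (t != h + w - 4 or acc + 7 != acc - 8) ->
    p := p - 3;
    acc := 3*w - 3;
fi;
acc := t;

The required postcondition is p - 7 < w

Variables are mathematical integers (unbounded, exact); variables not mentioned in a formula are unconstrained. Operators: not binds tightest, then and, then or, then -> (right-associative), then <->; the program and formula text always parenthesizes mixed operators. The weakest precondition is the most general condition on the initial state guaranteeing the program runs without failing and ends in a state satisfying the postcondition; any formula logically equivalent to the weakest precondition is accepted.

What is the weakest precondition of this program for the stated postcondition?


Working backward. After the program, the postcondition p - 7 < w must hold; in canonical form it is p < w + 7.
Before acc := t: p < w + 7
Then branch requires p < w + 7; else branch requires p < w + 10.
Before the if: p < w + 7
Before skip: p < w + 7
Before p := t + 3: t < w + 4
Answer: WP = t < w + 4


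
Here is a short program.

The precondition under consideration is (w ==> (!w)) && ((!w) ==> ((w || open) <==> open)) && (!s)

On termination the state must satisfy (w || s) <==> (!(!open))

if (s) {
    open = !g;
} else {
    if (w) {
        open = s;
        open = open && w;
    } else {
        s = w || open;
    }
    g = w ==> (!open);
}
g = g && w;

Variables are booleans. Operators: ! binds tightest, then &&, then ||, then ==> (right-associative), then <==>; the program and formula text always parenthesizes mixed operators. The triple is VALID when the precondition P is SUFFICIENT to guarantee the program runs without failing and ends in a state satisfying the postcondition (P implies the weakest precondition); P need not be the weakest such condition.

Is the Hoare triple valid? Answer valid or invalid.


Working backward. After the program, the postcondition (w || s) <==> (!(!open)) must hold; in canonical form it is (w || s) <==> open.
Before g := g && w: (w || s) <==> open
Then branch requires (w || s) <==> (!g); else branch requires (w ==> ((w || s) <==> (s && w))) && ((!w) ==> ((w || open) <==> open)).
Before the if: (s ==> ((w || s) <==> (!g))) && ((!s) ==> ((w ==> ((w || s) <==> (s && w))) && ((!w) ==> ((w || open) <==> open))))
The weakest precondition is (s ==> ((w || s) <==> (!g))) && ((!s) ==> ((w ==> ((w || s) <==> (s && w))) && ((!w) ==> ((w || open) <==> open)))).
Check whether (w ==> (!w)) && ((!w) ==> ((w || open) <==> open)) && (!s) implies it.
Every state satisfying the precondition satisfies the weakest precondition: the implication holds.
Answer: valid


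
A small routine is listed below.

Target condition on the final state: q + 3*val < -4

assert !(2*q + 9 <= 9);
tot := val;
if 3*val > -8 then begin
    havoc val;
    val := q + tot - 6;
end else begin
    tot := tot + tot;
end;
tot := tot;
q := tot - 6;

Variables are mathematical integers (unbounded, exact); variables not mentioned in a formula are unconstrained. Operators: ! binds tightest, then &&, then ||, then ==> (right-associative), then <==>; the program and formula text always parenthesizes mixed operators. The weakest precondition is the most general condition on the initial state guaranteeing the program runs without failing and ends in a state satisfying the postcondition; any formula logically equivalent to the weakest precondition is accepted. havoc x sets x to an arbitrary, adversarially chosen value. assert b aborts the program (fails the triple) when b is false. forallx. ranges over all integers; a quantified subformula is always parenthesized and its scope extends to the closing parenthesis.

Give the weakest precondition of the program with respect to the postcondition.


Working backward. After the program, q + 3*val < -4 must hold.
Before q := tot - 6: tot + 3*val < 2
Before tot := tot: tot + 3*val < 2
Then branch requires 3*q + 4*tot < 20; else branch requires 2*tot + 3*val < 2.
Before the if: (3*val > -8 ==> 3*q + 4*tot < 20) && ((!(3*val > -8)) ==> 2*tot + 3*val < 2)
Before tot := val: (3*val > -8 ==> 3*q + 4*val < 20) && ((!(3*val > -8)) ==> 5*val < 2)
Before assert !(2*q + 9 <= 9): (!(2*q <= 0)) && (3*val > -8 ==> 3*q + 4*val < 20) && ((!(3*val > -8)) ==> 5*val < 2)
Answer: WP = (!(2*q <= 0)) && (3*val > -8 ==> 3*q + 4*val < 20) && ((!(3*val > -8)) ==> 5*val < 2)


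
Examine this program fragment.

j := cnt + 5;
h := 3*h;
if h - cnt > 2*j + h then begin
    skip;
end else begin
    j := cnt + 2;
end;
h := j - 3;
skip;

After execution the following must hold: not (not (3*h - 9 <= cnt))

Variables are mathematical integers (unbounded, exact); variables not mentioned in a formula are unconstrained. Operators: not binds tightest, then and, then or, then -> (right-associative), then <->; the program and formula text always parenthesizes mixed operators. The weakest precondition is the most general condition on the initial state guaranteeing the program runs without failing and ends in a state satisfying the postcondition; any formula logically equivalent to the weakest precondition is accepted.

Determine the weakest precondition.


Working backward. After the program, the postcondition not (not (3*h - 9 <= cnt)) must hold; in canonical form it is 3*h <= cnt + 9.
Before skip: 3*h <= cnt + 9
Before h := j - 3: 3*j <= cnt + 18
Then branch requires 3*j <= cnt + 18; else branch requires 2*cnt <= 12.
Before the if: (cnt + 2*j < 0 -> 3*j <= cnt + 18) and ((not (cnt + 2*j < 0)) -> 2*cnt <= 12)
Before h := 3*h: (cnt + 2*j < 0 -> 3*j <= cnt + 18) and ((not (cnt + 2*j < 0)) -> 2*cnt <= 12)
Before j := cnt + 5: (3*cnt < -10 -> 2*cnt <= 3) and ((not (3*cnt < -10)) -> 2*cnt <= 12)
Answer: WP = (3*cnt < -10 -> 2*cnt <= 3) and ((not (3*cnt < -10)) -> 2*cnt <= 12)


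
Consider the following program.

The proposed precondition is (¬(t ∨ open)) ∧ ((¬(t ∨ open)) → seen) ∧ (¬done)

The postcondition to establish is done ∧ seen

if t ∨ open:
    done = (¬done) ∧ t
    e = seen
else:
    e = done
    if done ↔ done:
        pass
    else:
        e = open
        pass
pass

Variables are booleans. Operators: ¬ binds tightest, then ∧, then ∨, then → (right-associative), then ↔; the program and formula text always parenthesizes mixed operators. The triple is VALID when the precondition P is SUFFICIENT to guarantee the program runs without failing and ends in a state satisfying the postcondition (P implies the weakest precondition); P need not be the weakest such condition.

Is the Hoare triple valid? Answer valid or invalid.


Working backward. After the program, done ∧ seen must hold.
Before skip: done ∧ seen
Then branch requires (¬done) ∧ t ∧ seen; else branch requires done ∧ seen.
Before the if: ((t ∨ open) → ((¬done) ∧ t ∧ seen)) ∧ ((¬(t ∨ open)) → (done ∧ seen))
The weakest precondition is ((t ∨ open) → ((¬done) ∧ t ∧ seen)) ∧ ((¬(t ∨ open)) → (done ∧ seen)).
Check whether (¬(t ∨ open)) ∧ ((¬(t ∨ open)) → seen) ∧ (¬done) implies it.
Countermodel: at the initial state done = false, open = false, seen = true, t = false, the precondition holds but the weakest precondition fails.
Answer: invalid


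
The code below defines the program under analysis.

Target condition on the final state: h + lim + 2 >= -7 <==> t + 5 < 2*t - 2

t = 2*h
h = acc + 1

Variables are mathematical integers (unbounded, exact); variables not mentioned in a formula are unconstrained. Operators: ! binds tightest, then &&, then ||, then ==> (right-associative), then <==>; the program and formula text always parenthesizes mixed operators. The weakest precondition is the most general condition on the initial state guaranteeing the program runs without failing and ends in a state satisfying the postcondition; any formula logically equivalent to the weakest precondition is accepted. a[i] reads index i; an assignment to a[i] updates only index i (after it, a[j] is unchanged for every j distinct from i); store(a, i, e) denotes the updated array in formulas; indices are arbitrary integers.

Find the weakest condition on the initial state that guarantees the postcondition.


Working backward. After the program, the postcondition h + lim + 2 >= -7 <==> t + 5 < 2*t - 2 must hold; in canonical form it is h + lim >= -9 <==> t > 7.
Before h := acc + 1: acc + lim >= -10 <==> t > 7
Before t := 2*h: acc + lim >= -10 <==> 2*h > 7
Answer: WP = acc + lim >= -10 <==> 2*h > 7


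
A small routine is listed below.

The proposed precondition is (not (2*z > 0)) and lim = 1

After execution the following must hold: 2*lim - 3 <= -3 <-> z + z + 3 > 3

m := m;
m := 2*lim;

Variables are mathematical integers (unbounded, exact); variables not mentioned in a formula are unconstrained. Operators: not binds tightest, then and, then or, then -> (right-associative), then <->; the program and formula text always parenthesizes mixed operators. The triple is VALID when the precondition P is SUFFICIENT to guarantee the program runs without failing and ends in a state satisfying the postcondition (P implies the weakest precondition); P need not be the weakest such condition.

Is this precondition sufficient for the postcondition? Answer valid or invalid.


Working backward. After the program, the postcondition 2*lim - 3 <= -3 <-> z + z + 3 > 3 must hold; in canonical form it is 2*lim <= 0 <-> 2*z > 0.
Before m := 2*lim: 2*lim <= 0 <-> 2*z > 0
Before m := m: 2*lim <= 0 <-> 2*z > 0
The weakest precondition is 2*lim <= 0 <-> 2*z > 0.
Check whether (not (2*z > 0)) and lim = 1 implies it.
Every state satisfying the precondition satisfies the weakest precondition: the implication holds.
Answer: valid


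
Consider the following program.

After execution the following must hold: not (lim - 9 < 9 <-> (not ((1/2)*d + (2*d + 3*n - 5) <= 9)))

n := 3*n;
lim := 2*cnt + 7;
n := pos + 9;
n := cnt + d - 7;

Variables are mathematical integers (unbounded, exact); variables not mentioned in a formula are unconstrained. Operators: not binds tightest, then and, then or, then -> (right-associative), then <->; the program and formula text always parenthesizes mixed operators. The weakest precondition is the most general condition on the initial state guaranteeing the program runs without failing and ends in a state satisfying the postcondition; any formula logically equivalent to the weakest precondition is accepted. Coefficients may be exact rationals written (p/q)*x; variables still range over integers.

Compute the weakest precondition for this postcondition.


Working backward. After the program, the postcondition not (lim - 9 < 9 <-> (not ((1/2)*d + (2*d + 3*n - 5) <= 9))) must hold; in canonical form it is not (lim < 18 <-> (not ((5/2)*d + 3*n <= 14))).
Before n := cnt + d - 7: not (lim < 18 <-> (not (3*cnt + (11/2)*d <= 35)))
Before n := pos + 9: not (lim < 18 <-> (not (3*cnt + (11/2)*d <= 35)))
Before lim := 2*cnt + 7: not (2*cnt < 11 <-> (not (3*cnt + (11/2)*d <= 35)))
Before n := 3*n: not (2*cnt < 11 <-> (not (3*cnt + (11/2)*d <= 35)))
Answer: WP = not (2*cnt < 11 <-> (not (3*cnt + (11/2)*d <= 35)))


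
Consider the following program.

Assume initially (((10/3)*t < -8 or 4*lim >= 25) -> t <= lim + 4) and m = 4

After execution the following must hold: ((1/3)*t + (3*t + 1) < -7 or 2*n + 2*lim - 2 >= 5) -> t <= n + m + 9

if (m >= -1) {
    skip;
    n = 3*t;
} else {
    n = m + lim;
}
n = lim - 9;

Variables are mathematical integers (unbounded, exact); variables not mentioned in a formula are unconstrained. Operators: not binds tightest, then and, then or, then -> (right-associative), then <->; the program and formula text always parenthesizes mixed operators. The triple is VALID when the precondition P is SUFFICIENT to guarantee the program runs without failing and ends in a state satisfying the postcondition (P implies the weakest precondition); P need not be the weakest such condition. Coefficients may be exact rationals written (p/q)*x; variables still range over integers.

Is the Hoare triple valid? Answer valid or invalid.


Working backward. After the program, the postcondition ((1/3)*t + (3*t + 1) < -7 or 2*n + 2*lim - 2 >= 5) -> t <= n + m + 9 must hold; in canonical form it is ((10/3)*t < -8 or 2*lim + 2*n >= 7) -> t <= m + n + 9.
Before n := lim - 9: ((10/3)*t < -8 or 4*lim >= 25) -> t <= lim + m
Then branch requires ((10/3)*t < -8 or 4*lim >= 25) -> t <= lim + m; else branch requires ((10/3)*t < -8 or 4*lim >= 25) -> t <= lim + m.
Before the if: (m >= -1 -> (((10/3)*t < -8 or 4*lim >= 25) -> t <= lim + m)) and ((not (m >= -1)) -> (((10/3)*t < -8 or 4*lim >= 25) -> t <= lim + m))
The weakest precondition is (m >= -1 -> (((10/3)*t < -8 or 4*lim >= 25) -> t <= lim + m)) and ((not (m >= -1)) -> (((10/3)*t < -8 or 4*lim >= 25) -> t <= lim + m)).
Check whether (((10/3)*t < -8 or 4*lim >= 25) -> t <= lim + 4) and m = 4 implies it.
Every state satisfying the precondition satisfies the weakest precondition: the implication holds.
Answer: valid


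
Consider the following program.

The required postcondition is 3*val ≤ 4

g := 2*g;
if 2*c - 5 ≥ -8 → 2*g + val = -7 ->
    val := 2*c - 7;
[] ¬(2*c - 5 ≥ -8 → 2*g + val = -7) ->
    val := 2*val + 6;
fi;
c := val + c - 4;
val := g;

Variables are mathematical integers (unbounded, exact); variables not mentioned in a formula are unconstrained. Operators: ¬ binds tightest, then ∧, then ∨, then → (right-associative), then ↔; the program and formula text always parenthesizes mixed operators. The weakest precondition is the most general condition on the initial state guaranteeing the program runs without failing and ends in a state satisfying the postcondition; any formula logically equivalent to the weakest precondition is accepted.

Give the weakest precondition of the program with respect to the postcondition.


Working backward. After the program, 3*val ≤ 4 must hold.
Before val := g: 3*g ≤ 4
Before c := val + c - 4: 3*g ≤ 4
Then branch requires 3*g ≤ 4; else branch requires 3*g ≤ 4.
Before the if: ((2*c ≥ -3 → 2*g + val = -7) → 3*g ≤ 4) ∧ ((¬(2*c ≥ -3 → 2*g + val = -7)) → 3*g ≤ 4)
Before g := 2*g: ((2*c ≥ -3 → 4*g + val = -7) → 6*g ≤ 4) ∧ ((¬(2*c ≥ -3 → 4*g + val = -7)) → 6*g ≤ 4)
Answer: WP = ((2*c ≥ -3 → 4*g + val = -7) → 6*g ≤ 4) ∧ ((¬(2*c ≥ -3 → 4*g + val = -7)) → 6*g ≤ 4)


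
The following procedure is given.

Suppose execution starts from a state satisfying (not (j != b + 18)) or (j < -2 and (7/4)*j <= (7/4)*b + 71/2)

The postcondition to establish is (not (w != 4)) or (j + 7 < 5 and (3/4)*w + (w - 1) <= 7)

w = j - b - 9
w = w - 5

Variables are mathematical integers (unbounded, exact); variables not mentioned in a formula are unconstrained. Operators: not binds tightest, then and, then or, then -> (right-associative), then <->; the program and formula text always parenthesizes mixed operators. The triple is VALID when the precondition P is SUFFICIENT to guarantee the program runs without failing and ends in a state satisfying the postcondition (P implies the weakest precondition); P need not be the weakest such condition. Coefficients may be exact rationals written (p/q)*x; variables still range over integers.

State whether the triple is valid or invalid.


Working backward. After the program, the postcondition (not (w != 4)) or (j + 7 < 5 and (3/4)*w + (w - 1) <= 7) must hold; in canonical form it is (not (w != 4)) or (j < -2 and (7/4)*w <= 8).
Before w := w - 5: (not (w != 9)) or (j < -2 and (7/4)*w <= 67/4)
Before w := j - b - 9: (not (j != b + 18)) or (j < -2 and (7/4)*j <= (7/4)*b + 65/2)
The weakest precondition is (not (j != b + 18)) or (j < -2 and (7/4)*j <= (7/4)*b + 65/2).
Check whether (not (j != b + 18)) or (j < -2 and (7/4)*j <= (7/4)*b + 71/2) implies it.
Countermodel: at the initial state b = -22, j = -3, the precondition holds but the weakest precondition fails.
Answer: invalid


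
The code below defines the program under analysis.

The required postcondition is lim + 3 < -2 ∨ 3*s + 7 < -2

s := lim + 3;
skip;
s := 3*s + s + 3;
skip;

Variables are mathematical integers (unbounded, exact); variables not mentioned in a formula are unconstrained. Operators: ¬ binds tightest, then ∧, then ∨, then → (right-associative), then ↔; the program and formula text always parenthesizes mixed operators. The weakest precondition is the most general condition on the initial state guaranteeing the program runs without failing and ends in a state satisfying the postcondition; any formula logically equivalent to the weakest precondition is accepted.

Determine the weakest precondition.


Working backward. After the program, the postcondition lim + 3 < -2 ∨ 3*s + 7 < -2 must hold; in canonical form it is lim < -5 ∨ 3*s < -9.
Before skip: lim < -5 ∨ 3*s < -9
Before s := 3*s + s + 3: lim < -5 ∨ 12*s < -18
Before skip: lim < -5 ∨ 12*s < -18
Before s := lim + 3: lim < -5 ∨ 12*lim < -54
Answer: WP = lim < -5 ∨ 12*lim < -54


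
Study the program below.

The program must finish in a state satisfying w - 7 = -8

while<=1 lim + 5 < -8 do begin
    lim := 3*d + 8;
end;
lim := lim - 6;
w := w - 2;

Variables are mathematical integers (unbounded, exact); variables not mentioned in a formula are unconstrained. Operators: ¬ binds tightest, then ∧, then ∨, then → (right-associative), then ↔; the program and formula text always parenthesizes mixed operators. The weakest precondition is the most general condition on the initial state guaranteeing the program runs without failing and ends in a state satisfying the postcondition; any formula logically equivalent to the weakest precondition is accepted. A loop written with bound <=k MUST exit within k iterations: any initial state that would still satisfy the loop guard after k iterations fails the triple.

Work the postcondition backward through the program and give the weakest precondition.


Working backward. After the program, the postcondition w - 7 = -8 must hold; in canonical form it is w = -1.
Before w := w - 2: w = 1
Before lim := lim - 6: w = 1
Before the loop (bound <=1), unroll the exhaustion recursion (WP_0 = exit-now case; WP_j = one more guarded iteration, up to j = 1):
  WP_0: (¬(lim < -13)) ∧ w = 1
  WP_1: (lim < -13 → ((¬(3*d < -21)) ∧ w = 1)) ∧ ((¬(lim < -13)) → w = 1)
So before the loop: (lim < -13 → ((¬(3*d < -21)) ∧ w = 1)) ∧ ((¬(lim < -13)) → w = 1)
Answer: WP = (lim < -13 → ((¬(3*d < -21)) ∧ w = 1)) ∧ ((¬(lim < -13)) → w = 1)


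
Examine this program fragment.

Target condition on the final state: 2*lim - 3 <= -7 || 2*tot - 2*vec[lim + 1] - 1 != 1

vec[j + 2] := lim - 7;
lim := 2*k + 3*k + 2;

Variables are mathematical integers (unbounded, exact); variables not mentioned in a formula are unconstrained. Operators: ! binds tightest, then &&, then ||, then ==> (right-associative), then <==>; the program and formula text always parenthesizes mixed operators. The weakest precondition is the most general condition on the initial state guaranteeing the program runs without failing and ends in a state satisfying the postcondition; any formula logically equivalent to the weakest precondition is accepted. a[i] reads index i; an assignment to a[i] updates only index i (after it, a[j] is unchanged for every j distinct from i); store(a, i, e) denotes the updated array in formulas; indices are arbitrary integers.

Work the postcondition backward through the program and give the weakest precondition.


Working backward. After the program, the postcondition 2*lim - 3 <= -7 || 2*tot - 2*vec[lim + 1] - 1 != 1 must hold; in canonical form it is 2*lim <= -4 || 2*tot != 2*vec[lim + 1] + 2.
Before lim := 2*k + 3*k + 2: 10*k <= -8 || 2*tot != 2*vec[5*k + 3] + 2
Before vec[j + 2] := lim - 7: 10*k <= -8 || 2*tot != 2*store(vec, j + 2, lim - 7)[5*k + 3] + 2
Answer: WP = 10*k <= -8 || 2*tot != 2*store(vec, j + 2, lim - 7)[5*k + 3] + 2


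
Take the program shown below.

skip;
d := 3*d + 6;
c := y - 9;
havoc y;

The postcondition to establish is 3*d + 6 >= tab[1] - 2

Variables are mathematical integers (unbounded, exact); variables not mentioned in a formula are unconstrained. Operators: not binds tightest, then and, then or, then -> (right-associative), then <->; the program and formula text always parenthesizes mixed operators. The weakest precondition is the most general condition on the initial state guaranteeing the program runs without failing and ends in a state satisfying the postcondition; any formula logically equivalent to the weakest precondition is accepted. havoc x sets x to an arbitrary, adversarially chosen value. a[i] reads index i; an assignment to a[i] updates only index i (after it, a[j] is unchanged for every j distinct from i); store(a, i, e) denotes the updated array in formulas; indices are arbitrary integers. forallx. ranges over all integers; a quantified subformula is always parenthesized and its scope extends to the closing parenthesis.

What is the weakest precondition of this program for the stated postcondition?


Working backward. After the program, the postcondition 3*d + 6 >= tab[1] - 2 must hold; in canonical form it is 3*d >= tab[1] - 8.
Before havoc y: 3*d >= tab[1] - 8
Before c := y - 9: 3*d >= tab[1] - 8
Before d := 3*d + 6: 9*d >= tab[1] - 26
Before skip: 9*d >= tab[1] - 26
Answer: WP = 9*d >= tab[1] - 26


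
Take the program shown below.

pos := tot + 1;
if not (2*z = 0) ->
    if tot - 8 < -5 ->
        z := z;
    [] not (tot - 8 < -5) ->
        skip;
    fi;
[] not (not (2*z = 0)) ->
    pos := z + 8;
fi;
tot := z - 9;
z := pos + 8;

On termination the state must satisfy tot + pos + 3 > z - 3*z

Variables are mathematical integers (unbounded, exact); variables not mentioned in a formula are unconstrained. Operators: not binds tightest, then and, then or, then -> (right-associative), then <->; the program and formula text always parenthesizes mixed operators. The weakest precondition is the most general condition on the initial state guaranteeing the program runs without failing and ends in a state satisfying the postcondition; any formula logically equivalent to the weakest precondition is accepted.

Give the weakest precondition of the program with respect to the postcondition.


Working backward. After the program, the postcondition tot + pos + 3 > z - 3*z must hold; in canonical form it is pos + tot + 2*z > -3.
Before z := pos + 8: 3*pos + tot > -19
Before tot := z - 9: 3*pos + z > -10
Then branch requires (tot < 3 -> 3*pos + z > -10) and ((not (tot < 3)) -> 3*pos + z > -10); else branch requires 4*z > -34.
Before the if: ((not (2*z = 0)) -> ((tot < 3 -> 3*pos + z > -10) and ((not (tot < 3)) -> 3*pos + z > -10))) and (2*z = 0 -> 4*z > -34)
Before pos := tot + 1: ((not (2*z = 0)) -> ((tot < 3 -> 3*tot + z > -13) and ((not (tot < 3)) -> 3*tot + z > -13))) and (2*z = 0 -> 4*z > -34)
Answer: WP = ((not (2*z = 0)) -> ((tot < 3 -> 3*tot + z > -13) and ((not (tot < 3)) -> 3*tot + z > -13))) and (2*z = 0 -> 4*z > -34)
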